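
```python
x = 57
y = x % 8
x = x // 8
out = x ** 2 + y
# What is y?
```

Answer: 1

Derivation:
Trace (tracking y):
x = 57  # -> x = 57
y = x % 8  # -> y = 1
x = x // 8  # -> x = 7
out = x ** 2 + y  # -> out = 50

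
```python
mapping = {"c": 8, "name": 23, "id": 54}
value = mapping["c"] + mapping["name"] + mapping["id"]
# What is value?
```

Trace (tracking value):
mapping = {'c': 8, 'name': 23, 'id': 54}  # -> mapping = {'c': 8, 'name': 23, 'id': 54}
value = mapping['c'] + mapping['name'] + mapping['id']  # -> value = 85

Answer: 85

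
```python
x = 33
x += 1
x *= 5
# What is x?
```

Answer: 170

Derivation:
Trace (tracking x):
x = 33  # -> x = 33
x += 1  # -> x = 34
x *= 5  # -> x = 170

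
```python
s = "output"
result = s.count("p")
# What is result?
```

Answer: 1

Derivation:
Trace (tracking result):
s = 'output'  # -> s = 'output'
result = s.count('p')  # -> result = 1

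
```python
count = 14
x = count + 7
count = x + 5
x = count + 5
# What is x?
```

Trace (tracking x):
count = 14  # -> count = 14
x = count + 7  # -> x = 21
count = x + 5  # -> count = 26
x = count + 5  # -> x = 31

Answer: 31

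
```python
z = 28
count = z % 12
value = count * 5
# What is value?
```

Answer: 20

Derivation:
Trace (tracking value):
z = 28  # -> z = 28
count = z % 12  # -> count = 4
value = count * 5  # -> value = 20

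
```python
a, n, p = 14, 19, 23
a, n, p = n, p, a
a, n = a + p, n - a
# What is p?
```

Answer: 14

Derivation:
Trace (tracking p):
a, n, p = (14, 19, 23)  # -> a = 14, n = 19, p = 23
a, n, p = (n, p, a)  # -> a = 19, n = 23, p = 14
a, n = (a + p, n - a)  # -> a = 33, n = 4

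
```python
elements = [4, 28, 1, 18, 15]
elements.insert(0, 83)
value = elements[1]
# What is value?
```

Trace (tracking value):
elements = [4, 28, 1, 18, 15]  # -> elements = [4, 28, 1, 18, 15]
elements.insert(0, 83)  # -> elements = [83, 4, 28, 1, 18, 15]
value = elements[1]  # -> value = 4

Answer: 4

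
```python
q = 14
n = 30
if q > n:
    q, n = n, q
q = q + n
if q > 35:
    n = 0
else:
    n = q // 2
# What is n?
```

Trace (tracking n):
q = 14  # -> q = 14
n = 30  # -> n = 30
if q > n:  # condition is False
q = q + n  # -> q = 44
if q > 35:  # condition is True
    n = 0  # -> n = 0

Answer: 0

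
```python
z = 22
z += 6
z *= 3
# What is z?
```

Answer: 84

Derivation:
Trace (tracking z):
z = 22  # -> z = 22
z += 6  # -> z = 28
z *= 3  # -> z = 84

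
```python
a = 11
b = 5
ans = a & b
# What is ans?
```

Trace (tracking ans):
a = 11  # -> a = 11
b = 5  # -> b = 5
ans = a & b  # -> ans = 1

Answer: 1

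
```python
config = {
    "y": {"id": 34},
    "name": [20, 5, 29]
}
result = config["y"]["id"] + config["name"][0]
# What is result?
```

Answer: 54

Derivation:
Trace (tracking result):
config = {'y': {'id': 34}, 'name': [20, 5, 29]}  # -> config = {'y': {'id': 34}, 'name': [20, 5, 29]}
result = config['y']['id'] + config['name'][0]  # -> result = 54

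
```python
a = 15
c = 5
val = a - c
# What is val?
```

Answer: 10

Derivation:
Trace (tracking val):
a = 15  # -> a = 15
c = 5  # -> c = 5
val = a - c  # -> val = 10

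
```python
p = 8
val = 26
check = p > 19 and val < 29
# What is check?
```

Answer: False

Derivation:
Trace (tracking check):
p = 8  # -> p = 8
val = 26  # -> val = 26
check = p > 19 and val < 29  # -> check = False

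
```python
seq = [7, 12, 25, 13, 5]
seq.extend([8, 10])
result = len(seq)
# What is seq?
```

Trace (tracking seq):
seq = [7, 12, 25, 13, 5]  # -> seq = [7, 12, 25, 13, 5]
seq.extend([8, 10])  # -> seq = [7, 12, 25, 13, 5, 8, 10]
result = len(seq)  # -> result = 7

Answer: [7, 12, 25, 13, 5, 8, 10]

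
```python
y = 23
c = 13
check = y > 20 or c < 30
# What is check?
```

Trace (tracking check):
y = 23  # -> y = 23
c = 13  # -> c = 13
check = y > 20 or c < 30  # -> check = True

Answer: True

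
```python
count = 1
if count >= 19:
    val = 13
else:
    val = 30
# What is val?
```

Trace (tracking val):
count = 1  # -> count = 1
if count >= 19:  # condition is False
else:
    val = 30  # -> val = 30

Answer: 30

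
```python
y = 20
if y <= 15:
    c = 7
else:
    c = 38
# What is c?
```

Answer: 38

Derivation:
Trace (tracking c):
y = 20  # -> y = 20
if y <= 15:  # condition is False
else:
    c = 38  # -> c = 38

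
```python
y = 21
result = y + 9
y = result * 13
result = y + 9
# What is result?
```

Trace (tracking result):
y = 21  # -> y = 21
result = y + 9  # -> result = 30
y = result * 13  # -> y = 390
result = y + 9  # -> result = 399

Answer: 399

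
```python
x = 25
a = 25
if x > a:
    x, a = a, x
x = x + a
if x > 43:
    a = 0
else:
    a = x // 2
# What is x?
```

Answer: 50

Derivation:
Trace (tracking x):
x = 25  # -> x = 25
a = 25  # -> a = 25
if x > a:  # condition is False
x = x + a  # -> x = 50
if x > 43:  # condition is True
    a = 0  # -> a = 0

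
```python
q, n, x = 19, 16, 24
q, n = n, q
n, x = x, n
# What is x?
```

Trace (tracking x):
q, n, x = (19, 16, 24)  # -> q = 19, n = 16, x = 24
q, n = (n, q)  # -> q = 16, n = 19
n, x = (x, n)  # -> n = 24, x = 19

Answer: 19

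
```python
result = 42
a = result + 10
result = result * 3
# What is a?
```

Answer: 52

Derivation:
Trace (tracking a):
result = 42  # -> result = 42
a = result + 10  # -> a = 52
result = result * 3  # -> result = 126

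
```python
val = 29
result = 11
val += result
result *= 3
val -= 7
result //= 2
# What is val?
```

Answer: 33

Derivation:
Trace (tracking val):
val = 29  # -> val = 29
result = 11  # -> result = 11
val += result  # -> val = 40
result *= 3  # -> result = 33
val -= 7  # -> val = 33
result //= 2  # -> result = 16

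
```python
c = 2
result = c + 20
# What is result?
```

Trace (tracking result):
c = 2  # -> c = 2
result = c + 20  # -> result = 22

Answer: 22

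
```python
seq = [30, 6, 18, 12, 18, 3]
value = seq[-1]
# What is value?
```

Answer: 3

Derivation:
Trace (tracking value):
seq = [30, 6, 18, 12, 18, 3]  # -> seq = [30, 6, 18, 12, 18, 3]
value = seq[-1]  # -> value = 3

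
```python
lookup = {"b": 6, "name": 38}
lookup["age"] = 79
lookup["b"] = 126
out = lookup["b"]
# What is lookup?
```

Answer: {'b': 126, 'name': 38, 'age': 79}

Derivation:
Trace (tracking lookup):
lookup = {'b': 6, 'name': 38}  # -> lookup = {'b': 6, 'name': 38}
lookup['age'] = 79  # -> lookup = {'b': 6, 'name': 38, 'age': 79}
lookup['b'] = 126  # -> lookup = {'b': 126, 'name': 38, 'age': 79}
out = lookup['b']  # -> out = 126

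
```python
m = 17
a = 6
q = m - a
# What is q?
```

Trace (tracking q):
m = 17  # -> m = 17
a = 6  # -> a = 6
q = m - a  # -> q = 11

Answer: 11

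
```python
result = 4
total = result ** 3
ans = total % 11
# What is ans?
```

Answer: 9

Derivation:
Trace (tracking ans):
result = 4  # -> result = 4
total = result ** 3  # -> total = 64
ans = total % 11  # -> ans = 9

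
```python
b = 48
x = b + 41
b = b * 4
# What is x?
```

Trace (tracking x):
b = 48  # -> b = 48
x = b + 41  # -> x = 89
b = b * 4  # -> b = 192

Answer: 89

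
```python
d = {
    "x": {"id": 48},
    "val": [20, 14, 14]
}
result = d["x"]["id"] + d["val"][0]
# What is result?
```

Answer: 68

Derivation:
Trace (tracking result):
d = {'x': {'id': 48}, 'val': [20, 14, 14]}  # -> d = {'x': {'id': 48}, 'val': [20, 14, 14]}
result = d['x']['id'] + d['val'][0]  # -> result = 68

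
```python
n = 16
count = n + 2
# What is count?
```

Trace (tracking count):
n = 16  # -> n = 16
count = n + 2  # -> count = 18

Answer: 18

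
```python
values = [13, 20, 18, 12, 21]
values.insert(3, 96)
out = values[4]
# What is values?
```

Trace (tracking values):
values = [13, 20, 18, 12, 21]  # -> values = [13, 20, 18, 12, 21]
values.insert(3, 96)  # -> values = [13, 20, 18, 96, 12, 21]
out = values[4]  # -> out = 12

Answer: [13, 20, 18, 96, 12, 21]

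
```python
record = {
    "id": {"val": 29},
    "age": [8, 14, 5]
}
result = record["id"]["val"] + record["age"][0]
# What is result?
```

Answer: 37

Derivation:
Trace (tracking result):
record = {'id': {'val': 29}, 'age': [8, 14, 5]}  # -> record = {'id': {'val': 29}, 'age': [8, 14, 5]}
result = record['id']['val'] + record['age'][0]  # -> result = 37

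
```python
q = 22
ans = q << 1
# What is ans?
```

Answer: 44

Derivation:
Trace (tracking ans):
q = 22  # -> q = 22
ans = q << 1  # -> ans = 44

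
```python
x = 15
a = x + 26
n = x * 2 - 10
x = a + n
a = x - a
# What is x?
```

Answer: 61

Derivation:
Trace (tracking x):
x = 15  # -> x = 15
a = x + 26  # -> a = 41
n = x * 2 - 10  # -> n = 20
x = a + n  # -> x = 61
a = x - a  # -> a = 20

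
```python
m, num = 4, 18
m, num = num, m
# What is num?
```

Answer: 4

Derivation:
Trace (tracking num):
m, num = (4, 18)  # -> m = 4, num = 18
m, num = (num, m)  # -> m = 18, num = 4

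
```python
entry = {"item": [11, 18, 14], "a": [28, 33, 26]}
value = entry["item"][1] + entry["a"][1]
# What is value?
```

Answer: 51

Derivation:
Trace (tracking value):
entry = {'item': [11, 18, 14], 'a': [28, 33, 26]}  # -> entry = {'item': [11, 18, 14], 'a': [28, 33, 26]}
value = entry['item'][1] + entry['a'][1]  # -> value = 51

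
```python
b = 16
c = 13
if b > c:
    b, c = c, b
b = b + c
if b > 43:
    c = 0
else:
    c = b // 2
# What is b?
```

Answer: 29

Derivation:
Trace (tracking b):
b = 16  # -> b = 16
c = 13  # -> c = 13
if b > c:  # condition is True
    b, c = (c, b)  # -> b = 13, c = 16
b = b + c  # -> b = 29
if b > 43:  # condition is False
else:
    c = b // 2  # -> c = 14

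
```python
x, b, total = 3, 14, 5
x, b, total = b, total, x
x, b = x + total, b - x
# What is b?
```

Trace (tracking b):
x, b, total = (3, 14, 5)  # -> x = 3, b = 14, total = 5
x, b, total = (b, total, x)  # -> x = 14, b = 5, total = 3
x, b = (x + total, b - x)  # -> x = 17, b = -9

Answer: -9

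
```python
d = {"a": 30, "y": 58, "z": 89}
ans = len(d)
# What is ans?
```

Trace (tracking ans):
d = {'a': 30, 'y': 58, 'z': 89}  # -> d = {'a': 30, 'y': 58, 'z': 89}
ans = len(d)  # -> ans = 3

Answer: 3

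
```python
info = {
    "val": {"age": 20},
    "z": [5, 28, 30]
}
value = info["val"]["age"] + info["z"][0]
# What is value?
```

Trace (tracking value):
info = {'val': {'age': 20}, 'z': [5, 28, 30]}  # -> info = {'val': {'age': 20}, 'z': [5, 28, 30]}
value = info['val']['age'] + info['z'][0]  # -> value = 25

Answer: 25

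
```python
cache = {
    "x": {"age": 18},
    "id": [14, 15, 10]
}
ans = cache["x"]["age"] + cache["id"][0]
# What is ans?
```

Answer: 32

Derivation:
Trace (tracking ans):
cache = {'x': {'age': 18}, 'id': [14, 15, 10]}  # -> cache = {'x': {'age': 18}, 'id': [14, 15, 10]}
ans = cache['x']['age'] + cache['id'][0]  # -> ans = 32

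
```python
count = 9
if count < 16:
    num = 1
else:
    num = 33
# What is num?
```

Trace (tracking num):
count = 9  # -> count = 9
if count < 16:  # condition is True
    num = 1  # -> num = 1

Answer: 1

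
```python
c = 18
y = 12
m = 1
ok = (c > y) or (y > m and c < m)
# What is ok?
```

Answer: True

Derivation:
Trace (tracking ok):
c = 18  # -> c = 18
y = 12  # -> y = 12
m = 1  # -> m = 1
ok = c > y or (y > m and c < m)  # -> ok = True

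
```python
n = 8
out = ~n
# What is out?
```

Trace (tracking out):
n = 8  # -> n = 8
out = ~n  # -> out = -9

Answer: -9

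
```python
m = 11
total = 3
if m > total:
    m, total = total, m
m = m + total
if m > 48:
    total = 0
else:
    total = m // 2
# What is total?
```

Answer: 7

Derivation:
Trace (tracking total):
m = 11  # -> m = 11
total = 3  # -> total = 3
if m > total:  # condition is True
    m, total = (total, m)  # -> m = 3, total = 11
m = m + total  # -> m = 14
if m > 48:  # condition is False
else:
    total = m // 2  # -> total = 7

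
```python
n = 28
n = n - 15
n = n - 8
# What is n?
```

Answer: 5

Derivation:
Trace (tracking n):
n = 28  # -> n = 28
n = n - 15  # -> n = 13
n = n - 8  # -> n = 5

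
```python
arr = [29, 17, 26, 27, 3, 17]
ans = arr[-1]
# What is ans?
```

Trace (tracking ans):
arr = [29, 17, 26, 27, 3, 17]  # -> arr = [29, 17, 26, 27, 3, 17]
ans = arr[-1]  # -> ans = 17

Answer: 17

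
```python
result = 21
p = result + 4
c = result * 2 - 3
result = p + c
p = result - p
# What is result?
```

Trace (tracking result):
result = 21  # -> result = 21
p = result + 4  # -> p = 25
c = result * 2 - 3  # -> c = 39
result = p + c  # -> result = 64
p = result - p  # -> p = 39

Answer: 64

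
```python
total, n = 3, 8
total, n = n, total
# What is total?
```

Trace (tracking total):
total, n = (3, 8)  # -> total = 3, n = 8
total, n = (n, total)  # -> total = 8, n = 3

Answer: 8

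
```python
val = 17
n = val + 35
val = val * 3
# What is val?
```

Answer: 51

Derivation:
Trace (tracking val):
val = 17  # -> val = 17
n = val + 35  # -> n = 52
val = val * 3  # -> val = 51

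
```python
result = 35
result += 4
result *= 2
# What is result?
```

Answer: 78

Derivation:
Trace (tracking result):
result = 35  # -> result = 35
result += 4  # -> result = 39
result *= 2  # -> result = 78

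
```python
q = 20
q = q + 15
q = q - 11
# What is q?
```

Answer: 24

Derivation:
Trace (tracking q):
q = 20  # -> q = 20
q = q + 15  # -> q = 35
q = q - 11  # -> q = 24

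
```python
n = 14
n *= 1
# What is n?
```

Trace (tracking n):
n = 14  # -> n = 14
n *= 1  # -> n = 14

Answer: 14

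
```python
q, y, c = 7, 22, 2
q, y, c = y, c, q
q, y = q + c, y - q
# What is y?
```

Trace (tracking y):
q, y, c = (7, 22, 2)  # -> q = 7, y = 22, c = 2
q, y, c = (y, c, q)  # -> q = 22, y = 2, c = 7
q, y = (q + c, y - q)  # -> q = 29, y = -20

Answer: -20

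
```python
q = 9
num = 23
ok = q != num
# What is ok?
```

Trace (tracking ok):
q = 9  # -> q = 9
num = 23  # -> num = 23
ok = q != num  # -> ok = True

Answer: True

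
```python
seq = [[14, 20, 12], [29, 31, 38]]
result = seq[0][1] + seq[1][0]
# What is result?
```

Answer: 49

Derivation:
Trace (tracking result):
seq = [[14, 20, 12], [29, 31, 38]]  # -> seq = [[14, 20, 12], [29, 31, 38]]
result = seq[0][1] + seq[1][0]  # -> result = 49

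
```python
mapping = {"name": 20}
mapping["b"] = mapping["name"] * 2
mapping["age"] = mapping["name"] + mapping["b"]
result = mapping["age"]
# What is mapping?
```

Answer: {'name': 20, 'b': 40, 'age': 60}

Derivation:
Trace (tracking mapping):
mapping = {'name': 20}  # -> mapping = {'name': 20}
mapping['b'] = mapping['name'] * 2  # -> mapping = {'name': 20, 'b': 40}
mapping['age'] = mapping['name'] + mapping['b']  # -> mapping = {'name': 20, 'b': 40, 'age': 60}
result = mapping['age']  # -> result = 60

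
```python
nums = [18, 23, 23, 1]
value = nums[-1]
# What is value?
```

Trace (tracking value):
nums = [18, 23, 23, 1]  # -> nums = [18, 23, 23, 1]
value = nums[-1]  # -> value = 1

Answer: 1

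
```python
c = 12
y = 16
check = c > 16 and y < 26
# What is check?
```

Answer: False

Derivation:
Trace (tracking check):
c = 12  # -> c = 12
y = 16  # -> y = 16
check = c > 16 and y < 26  # -> check = False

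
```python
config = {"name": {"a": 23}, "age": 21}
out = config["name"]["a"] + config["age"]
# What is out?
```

Answer: 44

Derivation:
Trace (tracking out):
config = {'name': {'a': 23}, 'age': 21}  # -> config = {'name': {'a': 23}, 'age': 21}
out = config['name']['a'] + config['age']  # -> out = 44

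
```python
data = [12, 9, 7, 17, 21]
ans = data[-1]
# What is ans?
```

Answer: 21

Derivation:
Trace (tracking ans):
data = [12, 9, 7, 17, 21]  # -> data = [12, 9, 7, 17, 21]
ans = data[-1]  # -> ans = 21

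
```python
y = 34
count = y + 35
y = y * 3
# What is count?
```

Trace (tracking count):
y = 34  # -> y = 34
count = y + 35  # -> count = 69
y = y * 3  # -> y = 102

Answer: 69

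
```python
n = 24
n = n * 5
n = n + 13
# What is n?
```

Trace (tracking n):
n = 24  # -> n = 24
n = n * 5  # -> n = 120
n = n + 13  # -> n = 133

Answer: 133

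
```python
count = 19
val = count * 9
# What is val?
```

Trace (tracking val):
count = 19  # -> count = 19
val = count * 9  # -> val = 171

Answer: 171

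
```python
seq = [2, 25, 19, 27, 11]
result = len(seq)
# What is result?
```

Trace (tracking result):
seq = [2, 25, 19, 27, 11]  # -> seq = [2, 25, 19, 27, 11]
result = len(seq)  # -> result = 5

Answer: 5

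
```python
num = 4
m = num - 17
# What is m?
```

Answer: -13

Derivation:
Trace (tracking m):
num = 4  # -> num = 4
m = num - 17  # -> m = -13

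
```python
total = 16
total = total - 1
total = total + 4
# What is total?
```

Answer: 19

Derivation:
Trace (tracking total):
total = 16  # -> total = 16
total = total - 1  # -> total = 15
total = total + 4  # -> total = 19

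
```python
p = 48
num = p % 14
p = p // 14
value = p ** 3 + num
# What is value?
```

Trace (tracking value):
p = 48  # -> p = 48
num = p % 14  # -> num = 6
p = p // 14  # -> p = 3
value = p ** 3 + num  # -> value = 33

Answer: 33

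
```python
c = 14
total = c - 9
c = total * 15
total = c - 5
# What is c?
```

Trace (tracking c):
c = 14  # -> c = 14
total = c - 9  # -> total = 5
c = total * 15  # -> c = 75
total = c - 5  # -> total = 70

Answer: 75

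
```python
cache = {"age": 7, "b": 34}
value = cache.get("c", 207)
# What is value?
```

Trace (tracking value):
cache = {'age': 7, 'b': 34}  # -> cache = {'age': 7, 'b': 34}
value = cache.get('c', 207)  # -> value = 207

Answer: 207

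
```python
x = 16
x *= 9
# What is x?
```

Trace (tracking x):
x = 16  # -> x = 16
x *= 9  # -> x = 144

Answer: 144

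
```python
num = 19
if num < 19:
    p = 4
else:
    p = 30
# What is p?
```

Answer: 30

Derivation:
Trace (tracking p):
num = 19  # -> num = 19
if num < 19:  # condition is False
else:
    p = 30  # -> p = 30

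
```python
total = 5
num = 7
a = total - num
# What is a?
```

Answer: -2

Derivation:
Trace (tracking a):
total = 5  # -> total = 5
num = 7  # -> num = 7
a = total - num  # -> a = -2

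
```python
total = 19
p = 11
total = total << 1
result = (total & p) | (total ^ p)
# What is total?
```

Answer: 38

Derivation:
Trace (tracking total):
total = 19  # -> total = 19
p = 11  # -> p = 11
total = total << 1  # -> total = 38
result = total & p | total ^ p  # -> result = 47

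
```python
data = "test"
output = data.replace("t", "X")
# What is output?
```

Trace (tracking output):
data = 'test'  # -> data = 'test'
output = data.replace('t', 'X')  # -> output = 'XesX'

Answer: 'XesX'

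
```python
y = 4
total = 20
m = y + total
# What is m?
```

Answer: 24

Derivation:
Trace (tracking m):
y = 4  # -> y = 4
total = 20  # -> total = 20
m = y + total  # -> m = 24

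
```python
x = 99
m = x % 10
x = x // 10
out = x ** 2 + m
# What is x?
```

Trace (tracking x):
x = 99  # -> x = 99
m = x % 10  # -> m = 9
x = x // 10  # -> x = 9
out = x ** 2 + m  # -> out = 90

Answer: 9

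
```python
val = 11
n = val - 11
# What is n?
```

Trace (tracking n):
val = 11  # -> val = 11
n = val - 11  # -> n = 0

Answer: 0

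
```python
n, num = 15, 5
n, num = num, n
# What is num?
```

Answer: 15

Derivation:
Trace (tracking num):
n, num = (15, 5)  # -> n = 15, num = 5
n, num = (num, n)  # -> n = 5, num = 15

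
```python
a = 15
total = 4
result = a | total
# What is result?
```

Trace (tracking result):
a = 15  # -> a = 15
total = 4  # -> total = 4
result = a | total  # -> result = 15

Answer: 15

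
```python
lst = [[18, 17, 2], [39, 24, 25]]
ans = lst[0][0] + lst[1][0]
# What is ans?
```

Answer: 57

Derivation:
Trace (tracking ans):
lst = [[18, 17, 2], [39, 24, 25]]  # -> lst = [[18, 17, 2], [39, 24, 25]]
ans = lst[0][0] + lst[1][0]  # -> ans = 57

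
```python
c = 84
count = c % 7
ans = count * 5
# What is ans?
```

Answer: 0

Derivation:
Trace (tracking ans):
c = 84  # -> c = 84
count = c % 7  # -> count = 0
ans = count * 5  # -> ans = 0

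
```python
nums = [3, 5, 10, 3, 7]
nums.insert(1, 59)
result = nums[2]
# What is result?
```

Trace (tracking result):
nums = [3, 5, 10, 3, 7]  # -> nums = [3, 5, 10, 3, 7]
nums.insert(1, 59)  # -> nums = [3, 59, 5, 10, 3, 7]
result = nums[2]  # -> result = 5

Answer: 5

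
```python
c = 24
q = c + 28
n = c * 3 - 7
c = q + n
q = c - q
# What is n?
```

Trace (tracking n):
c = 24  # -> c = 24
q = c + 28  # -> q = 52
n = c * 3 - 7  # -> n = 65
c = q + n  # -> c = 117
q = c - q  # -> q = 65

Answer: 65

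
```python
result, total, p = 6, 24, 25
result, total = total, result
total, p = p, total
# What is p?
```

Answer: 6

Derivation:
Trace (tracking p):
result, total, p = (6, 24, 25)  # -> result = 6, total = 24, p = 25
result, total = (total, result)  # -> result = 24, total = 6
total, p = (p, total)  # -> total = 25, p = 6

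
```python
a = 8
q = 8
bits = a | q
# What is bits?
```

Trace (tracking bits):
a = 8  # -> a = 8
q = 8  # -> q = 8
bits = a | q  # -> bits = 8

Answer: 8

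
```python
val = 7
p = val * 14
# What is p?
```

Answer: 98

Derivation:
Trace (tracking p):
val = 7  # -> val = 7
p = val * 14  # -> p = 98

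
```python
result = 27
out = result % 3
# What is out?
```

Trace (tracking out):
result = 27  # -> result = 27
out = result % 3  # -> out = 0

Answer: 0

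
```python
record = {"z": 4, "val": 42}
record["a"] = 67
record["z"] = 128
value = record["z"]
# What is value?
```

Answer: 128

Derivation:
Trace (tracking value):
record = {'z': 4, 'val': 42}  # -> record = {'z': 4, 'val': 42}
record['a'] = 67  # -> record = {'z': 4, 'val': 42, 'a': 67}
record['z'] = 128  # -> record = {'z': 128, 'val': 42, 'a': 67}
value = record['z']  # -> value = 128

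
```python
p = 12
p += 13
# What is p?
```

Answer: 25

Derivation:
Trace (tracking p):
p = 12  # -> p = 12
p += 13  # -> p = 25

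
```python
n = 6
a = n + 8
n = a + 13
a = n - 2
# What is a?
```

Trace (tracking a):
n = 6  # -> n = 6
a = n + 8  # -> a = 14
n = a + 13  # -> n = 27
a = n - 2  # -> a = 25

Answer: 25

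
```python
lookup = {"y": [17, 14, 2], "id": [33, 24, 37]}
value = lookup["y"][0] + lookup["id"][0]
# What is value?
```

Answer: 50

Derivation:
Trace (tracking value):
lookup = {'y': [17, 14, 2], 'id': [33, 24, 37]}  # -> lookup = {'y': [17, 14, 2], 'id': [33, 24, 37]}
value = lookup['y'][0] + lookup['id'][0]  # -> value = 50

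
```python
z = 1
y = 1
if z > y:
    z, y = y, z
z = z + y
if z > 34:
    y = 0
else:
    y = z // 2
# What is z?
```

Trace (tracking z):
z = 1  # -> z = 1
y = 1  # -> y = 1
if z > y:  # condition is False
z = z + y  # -> z = 2
if z > 34:  # condition is False
else:
    y = z // 2  # -> y = 1

Answer: 2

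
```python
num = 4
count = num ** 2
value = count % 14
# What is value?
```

Answer: 2

Derivation:
Trace (tracking value):
num = 4  # -> num = 4
count = num ** 2  # -> count = 16
value = count % 14  # -> value = 2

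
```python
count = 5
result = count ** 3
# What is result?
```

Answer: 125

Derivation:
Trace (tracking result):
count = 5  # -> count = 5
result = count ** 3  # -> result = 125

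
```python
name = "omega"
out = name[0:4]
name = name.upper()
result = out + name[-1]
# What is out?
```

Answer: 'omeg'

Derivation:
Trace (tracking out):
name = 'omega'  # -> name = 'omega'
out = name[0:4]  # -> out = 'omeg'
name = name.upper()  # -> name = 'OMEGA'
result = out + name[-1]  # -> result = 'omegA'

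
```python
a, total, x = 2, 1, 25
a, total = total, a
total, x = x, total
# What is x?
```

Answer: 2

Derivation:
Trace (tracking x):
a, total, x = (2, 1, 25)  # -> a = 2, total = 1, x = 25
a, total = (total, a)  # -> a = 1, total = 2
total, x = (x, total)  # -> total = 25, x = 2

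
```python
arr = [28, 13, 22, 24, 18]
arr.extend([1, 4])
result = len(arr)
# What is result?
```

Answer: 7

Derivation:
Trace (tracking result):
arr = [28, 13, 22, 24, 18]  # -> arr = [28, 13, 22, 24, 18]
arr.extend([1, 4])  # -> arr = [28, 13, 22, 24, 18, 1, 4]
result = len(arr)  # -> result = 7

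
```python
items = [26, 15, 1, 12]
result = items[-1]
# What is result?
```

Trace (tracking result):
items = [26, 15, 1, 12]  # -> items = [26, 15, 1, 12]
result = items[-1]  # -> result = 12

Answer: 12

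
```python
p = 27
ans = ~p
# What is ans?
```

Trace (tracking ans):
p = 27  # -> p = 27
ans = ~p  # -> ans = -28

Answer: -28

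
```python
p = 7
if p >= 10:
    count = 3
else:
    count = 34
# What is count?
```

Answer: 34

Derivation:
Trace (tracking count):
p = 7  # -> p = 7
if p >= 10:  # condition is False
else:
    count = 34  # -> count = 34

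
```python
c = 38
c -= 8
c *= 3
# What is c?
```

Trace (tracking c):
c = 38  # -> c = 38
c -= 8  # -> c = 30
c *= 3  # -> c = 90

Answer: 90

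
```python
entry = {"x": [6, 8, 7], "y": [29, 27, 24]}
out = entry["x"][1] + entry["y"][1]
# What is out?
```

Answer: 35

Derivation:
Trace (tracking out):
entry = {'x': [6, 8, 7], 'y': [29, 27, 24]}  # -> entry = {'x': [6, 8, 7], 'y': [29, 27, 24]}
out = entry['x'][1] + entry['y'][1]  # -> out = 35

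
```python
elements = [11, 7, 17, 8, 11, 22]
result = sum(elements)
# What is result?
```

Answer: 76

Derivation:
Trace (tracking result):
elements = [11, 7, 17, 8, 11, 22]  # -> elements = [11, 7, 17, 8, 11, 22]
result = sum(elements)  # -> result = 76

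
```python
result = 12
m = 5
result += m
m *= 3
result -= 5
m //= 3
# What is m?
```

Answer: 5

Derivation:
Trace (tracking m):
result = 12  # -> result = 12
m = 5  # -> m = 5
result += m  # -> result = 17
m *= 3  # -> m = 15
result -= 5  # -> result = 12
m //= 3  # -> m = 5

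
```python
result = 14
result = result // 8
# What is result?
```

Answer: 1

Derivation:
Trace (tracking result):
result = 14  # -> result = 14
result = result // 8  # -> result = 1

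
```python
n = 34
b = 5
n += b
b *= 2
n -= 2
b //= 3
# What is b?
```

Trace (tracking b):
n = 34  # -> n = 34
b = 5  # -> b = 5
n += b  # -> n = 39
b *= 2  # -> b = 10
n -= 2  # -> n = 37
b //= 3  # -> b = 3

Answer: 3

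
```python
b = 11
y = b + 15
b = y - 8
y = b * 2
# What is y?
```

Answer: 36

Derivation:
Trace (tracking y):
b = 11  # -> b = 11
y = b + 15  # -> y = 26
b = y - 8  # -> b = 18
y = b * 2  # -> y = 36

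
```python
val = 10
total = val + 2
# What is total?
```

Answer: 12

Derivation:
Trace (tracking total):
val = 10  # -> val = 10
total = val + 2  # -> total = 12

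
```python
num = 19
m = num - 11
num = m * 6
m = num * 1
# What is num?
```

Trace (tracking num):
num = 19  # -> num = 19
m = num - 11  # -> m = 8
num = m * 6  # -> num = 48
m = num * 1  # -> m = 48

Answer: 48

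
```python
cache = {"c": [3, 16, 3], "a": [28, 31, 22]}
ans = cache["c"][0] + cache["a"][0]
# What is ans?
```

Trace (tracking ans):
cache = {'c': [3, 16, 3], 'a': [28, 31, 22]}  # -> cache = {'c': [3, 16, 3], 'a': [28, 31, 22]}
ans = cache['c'][0] + cache['a'][0]  # -> ans = 31

Answer: 31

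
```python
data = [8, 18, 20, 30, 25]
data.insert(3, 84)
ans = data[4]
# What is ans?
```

Trace (tracking ans):
data = [8, 18, 20, 30, 25]  # -> data = [8, 18, 20, 30, 25]
data.insert(3, 84)  # -> data = [8, 18, 20, 84, 30, 25]
ans = data[4]  # -> ans = 30

Answer: 30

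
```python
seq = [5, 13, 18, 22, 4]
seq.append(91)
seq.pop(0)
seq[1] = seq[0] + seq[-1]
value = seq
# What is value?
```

Trace (tracking value):
seq = [5, 13, 18, 22, 4]  # -> seq = [5, 13, 18, 22, 4]
seq.append(91)  # -> seq = [5, 13, 18, 22, 4, 91]
seq.pop(0)  # -> seq = [13, 18, 22, 4, 91]
seq[1] = seq[0] + seq[-1]  # -> seq = [13, 104, 22, 4, 91]
value = seq  # -> value = [13, 104, 22, 4, 91]

Answer: [13, 104, 22, 4, 91]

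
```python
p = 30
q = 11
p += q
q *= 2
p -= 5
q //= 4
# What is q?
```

Trace (tracking q):
p = 30  # -> p = 30
q = 11  # -> q = 11
p += q  # -> p = 41
q *= 2  # -> q = 22
p -= 5  # -> p = 36
q //= 4  # -> q = 5

Answer: 5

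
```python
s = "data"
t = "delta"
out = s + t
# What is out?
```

Answer: 'datadelta'

Derivation:
Trace (tracking out):
s = 'data'  # -> s = 'data'
t = 'delta'  # -> t = 'delta'
out = s + t  # -> out = 'datadelta'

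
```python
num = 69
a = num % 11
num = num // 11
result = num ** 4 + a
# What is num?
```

Trace (tracking num):
num = 69  # -> num = 69
a = num % 11  # -> a = 3
num = num // 11  # -> num = 6
result = num ** 4 + a  # -> result = 1299

Answer: 6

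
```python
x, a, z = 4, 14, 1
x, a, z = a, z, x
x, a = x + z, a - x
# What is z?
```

Answer: 4

Derivation:
Trace (tracking z):
x, a, z = (4, 14, 1)  # -> x = 4, a = 14, z = 1
x, a, z = (a, z, x)  # -> x = 14, a = 1, z = 4
x, a = (x + z, a - x)  # -> x = 18, a = -13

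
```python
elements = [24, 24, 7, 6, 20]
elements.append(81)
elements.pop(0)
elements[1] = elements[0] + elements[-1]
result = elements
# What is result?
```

Trace (tracking result):
elements = [24, 24, 7, 6, 20]  # -> elements = [24, 24, 7, 6, 20]
elements.append(81)  # -> elements = [24, 24, 7, 6, 20, 81]
elements.pop(0)  # -> elements = [24, 7, 6, 20, 81]
elements[1] = elements[0] + elements[-1]  # -> elements = [24, 105, 6, 20, 81]
result = elements  # -> result = [24, 105, 6, 20, 81]

Answer: [24, 105, 6, 20, 81]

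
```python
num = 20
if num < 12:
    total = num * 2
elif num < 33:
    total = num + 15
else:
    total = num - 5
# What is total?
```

Trace (tracking total):
num = 20  # -> num = 20
if num < 12:  # condition is False
elif num < 33:  # condition is True
    total = num + 15  # -> total = 35

Answer: 35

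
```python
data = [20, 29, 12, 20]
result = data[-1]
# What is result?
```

Trace (tracking result):
data = [20, 29, 12, 20]  # -> data = [20, 29, 12, 20]
result = data[-1]  # -> result = 20

Answer: 20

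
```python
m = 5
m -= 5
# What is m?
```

Trace (tracking m):
m = 5  # -> m = 5
m -= 5  # -> m = 0

Answer: 0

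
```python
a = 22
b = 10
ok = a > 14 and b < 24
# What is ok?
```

Trace (tracking ok):
a = 22  # -> a = 22
b = 10  # -> b = 10
ok = a > 14 and b < 24  # -> ok = True

Answer: True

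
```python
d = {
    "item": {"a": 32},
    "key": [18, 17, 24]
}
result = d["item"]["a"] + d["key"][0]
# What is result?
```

Answer: 50

Derivation:
Trace (tracking result):
d = {'item': {'a': 32}, 'key': [18, 17, 24]}  # -> d = {'item': {'a': 32}, 'key': [18, 17, 24]}
result = d['item']['a'] + d['key'][0]  # -> result = 50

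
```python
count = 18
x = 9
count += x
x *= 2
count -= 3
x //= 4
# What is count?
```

Trace (tracking count):
count = 18  # -> count = 18
x = 9  # -> x = 9
count += x  # -> count = 27
x *= 2  # -> x = 18
count -= 3  # -> count = 24
x //= 4  # -> x = 4

Answer: 24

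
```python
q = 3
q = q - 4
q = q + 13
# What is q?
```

Trace (tracking q):
q = 3  # -> q = 3
q = q - 4  # -> q = -1
q = q + 13  # -> q = 12

Answer: 12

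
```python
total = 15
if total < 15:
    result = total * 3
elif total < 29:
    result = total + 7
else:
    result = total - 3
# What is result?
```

Answer: 22

Derivation:
Trace (tracking result):
total = 15  # -> total = 15
if total < 15:  # condition is False
elif total < 29:  # condition is True
    result = total + 7  # -> result = 22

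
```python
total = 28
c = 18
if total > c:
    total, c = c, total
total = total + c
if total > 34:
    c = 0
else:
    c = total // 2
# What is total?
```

Answer: 46

Derivation:
Trace (tracking total):
total = 28  # -> total = 28
c = 18  # -> c = 18
if total > c:  # condition is True
    total, c = (c, total)  # -> total = 18, c = 28
total = total + c  # -> total = 46
if total > 34:  # condition is True
    c = 0  # -> c = 0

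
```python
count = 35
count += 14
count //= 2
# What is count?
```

Answer: 24

Derivation:
Trace (tracking count):
count = 35  # -> count = 35
count += 14  # -> count = 49
count //= 2  # -> count = 24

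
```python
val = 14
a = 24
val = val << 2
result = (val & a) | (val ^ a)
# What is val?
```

Answer: 56

Derivation:
Trace (tracking val):
val = 14  # -> val = 14
a = 24  # -> a = 24
val = val << 2  # -> val = 56
result = val & a | val ^ a  # -> result = 56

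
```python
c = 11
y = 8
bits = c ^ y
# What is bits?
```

Trace (tracking bits):
c = 11  # -> c = 11
y = 8  # -> y = 8
bits = c ^ y  # -> bits = 3

Answer: 3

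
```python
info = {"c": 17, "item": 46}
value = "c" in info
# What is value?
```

Answer: True

Derivation:
Trace (tracking value):
info = {'c': 17, 'item': 46}  # -> info = {'c': 17, 'item': 46}
value = 'c' in info  # -> value = True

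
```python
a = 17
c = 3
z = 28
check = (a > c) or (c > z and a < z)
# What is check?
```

Answer: True

Derivation:
Trace (tracking check):
a = 17  # -> a = 17
c = 3  # -> c = 3
z = 28  # -> z = 28
check = a > c or (c > z and a < z)  # -> check = True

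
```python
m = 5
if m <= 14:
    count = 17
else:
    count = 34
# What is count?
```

Trace (tracking count):
m = 5  # -> m = 5
if m <= 14:  # condition is True
    count = 17  # -> count = 17

Answer: 17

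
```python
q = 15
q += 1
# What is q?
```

Answer: 16

Derivation:
Trace (tracking q):
q = 15  # -> q = 15
q += 1  # -> q = 16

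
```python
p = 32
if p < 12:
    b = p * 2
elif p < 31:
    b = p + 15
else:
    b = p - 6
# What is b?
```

Answer: 26

Derivation:
Trace (tracking b):
p = 32  # -> p = 32
if p < 12:  # condition is False
elif p < 31:  # condition is False
else:
    b = p - 6  # -> b = 26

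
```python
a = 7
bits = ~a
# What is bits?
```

Trace (tracking bits):
a = 7  # -> a = 7
bits = ~a  # -> bits = -8

Answer: -8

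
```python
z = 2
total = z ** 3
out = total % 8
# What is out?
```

Answer: 0

Derivation:
Trace (tracking out):
z = 2  # -> z = 2
total = z ** 3  # -> total = 8
out = total % 8  # -> out = 0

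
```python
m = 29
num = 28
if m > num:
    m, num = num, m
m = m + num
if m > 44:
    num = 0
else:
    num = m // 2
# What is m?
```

Answer: 57

Derivation:
Trace (tracking m):
m = 29  # -> m = 29
num = 28  # -> num = 28
if m > num:  # condition is True
    m, num = (num, m)  # -> m = 28, num = 29
m = m + num  # -> m = 57
if m > 44:  # condition is True
    num = 0  # -> num = 0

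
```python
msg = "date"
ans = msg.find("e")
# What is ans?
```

Trace (tracking ans):
msg = 'date'  # -> msg = 'date'
ans = msg.find('e')  # -> ans = 3

Answer: 3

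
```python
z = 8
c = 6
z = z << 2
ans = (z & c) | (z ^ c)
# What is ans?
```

Trace (tracking ans):
z = 8  # -> z = 8
c = 6  # -> c = 6
z = z << 2  # -> z = 32
ans = z & c | z ^ c  # -> ans = 38

Answer: 38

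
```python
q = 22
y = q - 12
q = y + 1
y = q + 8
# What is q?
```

Trace (tracking q):
q = 22  # -> q = 22
y = q - 12  # -> y = 10
q = y + 1  # -> q = 11
y = q + 8  # -> y = 19

Answer: 11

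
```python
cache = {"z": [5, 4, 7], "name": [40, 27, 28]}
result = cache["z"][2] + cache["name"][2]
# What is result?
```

Answer: 35

Derivation:
Trace (tracking result):
cache = {'z': [5, 4, 7], 'name': [40, 27, 28]}  # -> cache = {'z': [5, 4, 7], 'name': [40, 27, 28]}
result = cache['z'][2] + cache['name'][2]  # -> result = 35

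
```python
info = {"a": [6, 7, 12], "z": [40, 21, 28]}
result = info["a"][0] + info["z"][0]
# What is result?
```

Answer: 46

Derivation:
Trace (tracking result):
info = {'a': [6, 7, 12], 'z': [40, 21, 28]}  # -> info = {'a': [6, 7, 12], 'z': [40, 21, 28]}
result = info['a'][0] + info['z'][0]  # -> result = 46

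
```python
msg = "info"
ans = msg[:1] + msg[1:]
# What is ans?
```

Answer: 'info'

Derivation:
Trace (tracking ans):
msg = 'info'  # -> msg = 'info'
ans = msg[:1] + msg[1:]  # -> ans = 'info'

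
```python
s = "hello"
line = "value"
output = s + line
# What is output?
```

Answer: 'hellovalue'

Derivation:
Trace (tracking output):
s = 'hello'  # -> s = 'hello'
line = 'value'  # -> line = 'value'
output = s + line  # -> output = 'hellovalue'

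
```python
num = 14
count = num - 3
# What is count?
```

Trace (tracking count):
num = 14  # -> num = 14
count = num - 3  # -> count = 11

Answer: 11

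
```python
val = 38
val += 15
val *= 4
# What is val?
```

Answer: 212

Derivation:
Trace (tracking val):
val = 38  # -> val = 38
val += 15  # -> val = 53
val *= 4  # -> val = 212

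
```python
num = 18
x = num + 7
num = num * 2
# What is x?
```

Trace (tracking x):
num = 18  # -> num = 18
x = num + 7  # -> x = 25
num = num * 2  # -> num = 36

Answer: 25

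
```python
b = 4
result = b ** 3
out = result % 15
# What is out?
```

Trace (tracking out):
b = 4  # -> b = 4
result = b ** 3  # -> result = 64
out = result % 15  # -> out = 4

Answer: 4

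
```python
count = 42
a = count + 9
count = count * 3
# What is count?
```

Answer: 126

Derivation:
Trace (tracking count):
count = 42  # -> count = 42
a = count + 9  # -> a = 51
count = count * 3  # -> count = 126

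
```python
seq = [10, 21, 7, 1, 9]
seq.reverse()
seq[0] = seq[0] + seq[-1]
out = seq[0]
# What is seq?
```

Answer: [19, 1, 7, 21, 10]

Derivation:
Trace (tracking seq):
seq = [10, 21, 7, 1, 9]  # -> seq = [10, 21, 7, 1, 9]
seq.reverse()  # -> seq = [9, 1, 7, 21, 10]
seq[0] = seq[0] + seq[-1]  # -> seq = [19, 1, 7, 21, 10]
out = seq[0]  # -> out = 19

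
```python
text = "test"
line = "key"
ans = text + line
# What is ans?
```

Trace (tracking ans):
text = 'test'  # -> text = 'test'
line = 'key'  # -> line = 'key'
ans = text + line  # -> ans = 'testkey'

Answer: 'testkey'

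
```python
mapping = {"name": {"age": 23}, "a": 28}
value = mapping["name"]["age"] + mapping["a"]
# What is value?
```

Answer: 51

Derivation:
Trace (tracking value):
mapping = {'name': {'age': 23}, 'a': 28}  # -> mapping = {'name': {'age': 23}, 'a': 28}
value = mapping['name']['age'] + mapping['a']  # -> value = 51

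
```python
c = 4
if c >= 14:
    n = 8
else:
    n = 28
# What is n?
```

Answer: 28

Derivation:
Trace (tracking n):
c = 4  # -> c = 4
if c >= 14:  # condition is False
else:
    n = 28  # -> n = 28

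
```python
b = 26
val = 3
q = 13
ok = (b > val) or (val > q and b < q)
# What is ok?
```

Answer: True

Derivation:
Trace (tracking ok):
b = 26  # -> b = 26
val = 3  # -> val = 3
q = 13  # -> q = 13
ok = b > val or (val > q and b < q)  # -> ok = True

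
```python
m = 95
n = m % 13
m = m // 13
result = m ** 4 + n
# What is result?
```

Trace (tracking result):
m = 95  # -> m = 95
n = m % 13  # -> n = 4
m = m // 13  # -> m = 7
result = m ** 4 + n  # -> result = 2405

Answer: 2405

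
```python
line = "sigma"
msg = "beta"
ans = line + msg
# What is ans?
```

Trace (tracking ans):
line = 'sigma'  # -> line = 'sigma'
msg = 'beta'  # -> msg = 'beta'
ans = line + msg  # -> ans = 'sigmabeta'

Answer: 'sigmabeta'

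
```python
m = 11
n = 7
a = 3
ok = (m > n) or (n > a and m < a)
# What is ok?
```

Answer: True

Derivation:
Trace (tracking ok):
m = 11  # -> m = 11
n = 7  # -> n = 7
a = 3  # -> a = 3
ok = m > n or (n > a and m < a)  # -> ok = True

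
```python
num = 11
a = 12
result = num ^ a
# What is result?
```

Trace (tracking result):
num = 11  # -> num = 11
a = 12  # -> a = 12
result = num ^ a  # -> result = 7

Answer: 7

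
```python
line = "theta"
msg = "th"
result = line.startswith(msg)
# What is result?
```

Answer: True

Derivation:
Trace (tracking result):
line = 'theta'  # -> line = 'theta'
msg = 'th'  # -> msg = 'th'
result = line.startswith(msg)  # -> result = True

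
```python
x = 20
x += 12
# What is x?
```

Answer: 32

Derivation:
Trace (tracking x):
x = 20  # -> x = 20
x += 12  # -> x = 32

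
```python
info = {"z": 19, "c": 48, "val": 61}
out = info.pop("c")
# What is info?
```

Trace (tracking info):
info = {'z': 19, 'c': 48, 'val': 61}  # -> info = {'z': 19, 'c': 48, 'val': 61}
out = info.pop('c')  # -> out = 48

Answer: {'z': 19, 'val': 61}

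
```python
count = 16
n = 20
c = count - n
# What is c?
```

Answer: -4

Derivation:
Trace (tracking c):
count = 16  # -> count = 16
n = 20  # -> n = 20
c = count - n  # -> c = -4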